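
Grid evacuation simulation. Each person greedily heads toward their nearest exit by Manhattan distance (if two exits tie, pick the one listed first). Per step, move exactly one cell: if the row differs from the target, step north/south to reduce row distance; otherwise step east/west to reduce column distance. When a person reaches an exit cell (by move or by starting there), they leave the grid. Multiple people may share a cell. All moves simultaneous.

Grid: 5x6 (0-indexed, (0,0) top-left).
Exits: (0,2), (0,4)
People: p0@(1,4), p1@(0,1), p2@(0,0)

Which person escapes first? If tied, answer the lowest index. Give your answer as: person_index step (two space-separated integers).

Answer: 0 1

Derivation:
Step 1: p0:(1,4)->(0,4)->EXIT | p1:(0,1)->(0,2)->EXIT | p2:(0,0)->(0,1)
Step 2: p0:escaped | p1:escaped | p2:(0,1)->(0,2)->EXIT
Exit steps: [1, 1, 2]
First to escape: p0 at step 1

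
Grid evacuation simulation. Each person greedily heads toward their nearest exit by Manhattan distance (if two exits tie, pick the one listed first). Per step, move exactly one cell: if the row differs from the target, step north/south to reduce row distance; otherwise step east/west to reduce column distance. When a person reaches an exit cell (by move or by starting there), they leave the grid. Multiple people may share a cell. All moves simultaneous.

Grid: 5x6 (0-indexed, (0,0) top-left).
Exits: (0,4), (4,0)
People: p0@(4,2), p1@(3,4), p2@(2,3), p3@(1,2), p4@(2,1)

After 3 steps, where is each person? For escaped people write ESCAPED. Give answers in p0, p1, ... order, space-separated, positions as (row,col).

Step 1: p0:(4,2)->(4,1) | p1:(3,4)->(2,4) | p2:(2,3)->(1,3) | p3:(1,2)->(0,2) | p4:(2,1)->(3,1)
Step 2: p0:(4,1)->(4,0)->EXIT | p1:(2,4)->(1,4) | p2:(1,3)->(0,3) | p3:(0,2)->(0,3) | p4:(3,1)->(4,1)
Step 3: p0:escaped | p1:(1,4)->(0,4)->EXIT | p2:(0,3)->(0,4)->EXIT | p3:(0,3)->(0,4)->EXIT | p4:(4,1)->(4,0)->EXIT

ESCAPED ESCAPED ESCAPED ESCAPED ESCAPED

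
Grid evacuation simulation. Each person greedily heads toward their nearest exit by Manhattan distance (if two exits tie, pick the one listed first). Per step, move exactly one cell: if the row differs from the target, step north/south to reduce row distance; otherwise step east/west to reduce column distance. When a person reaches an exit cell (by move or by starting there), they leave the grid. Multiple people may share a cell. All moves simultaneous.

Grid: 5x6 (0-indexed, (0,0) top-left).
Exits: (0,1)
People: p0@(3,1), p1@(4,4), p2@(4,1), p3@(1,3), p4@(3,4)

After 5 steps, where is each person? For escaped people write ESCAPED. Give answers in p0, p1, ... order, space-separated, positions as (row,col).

Step 1: p0:(3,1)->(2,1) | p1:(4,4)->(3,4) | p2:(4,1)->(3,1) | p3:(1,3)->(0,3) | p4:(3,4)->(2,4)
Step 2: p0:(2,1)->(1,1) | p1:(3,4)->(2,4) | p2:(3,1)->(2,1) | p3:(0,3)->(0,2) | p4:(2,4)->(1,4)
Step 3: p0:(1,1)->(0,1)->EXIT | p1:(2,4)->(1,4) | p2:(2,1)->(1,1) | p3:(0,2)->(0,1)->EXIT | p4:(1,4)->(0,4)
Step 4: p0:escaped | p1:(1,4)->(0,4) | p2:(1,1)->(0,1)->EXIT | p3:escaped | p4:(0,4)->(0,3)
Step 5: p0:escaped | p1:(0,4)->(0,3) | p2:escaped | p3:escaped | p4:(0,3)->(0,2)

ESCAPED (0,3) ESCAPED ESCAPED (0,2)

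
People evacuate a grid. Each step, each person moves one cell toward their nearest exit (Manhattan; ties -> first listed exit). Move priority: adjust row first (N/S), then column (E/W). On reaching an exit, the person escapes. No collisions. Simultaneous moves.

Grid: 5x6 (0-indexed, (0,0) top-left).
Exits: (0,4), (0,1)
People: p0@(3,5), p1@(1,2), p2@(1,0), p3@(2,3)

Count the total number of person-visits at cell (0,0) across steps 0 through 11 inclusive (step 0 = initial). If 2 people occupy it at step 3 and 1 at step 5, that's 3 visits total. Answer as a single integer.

Answer: 1

Derivation:
Step 0: p0@(3,5) p1@(1,2) p2@(1,0) p3@(2,3) -> at (0,0): 0 [-], cum=0
Step 1: p0@(2,5) p1@(0,2) p2@(0,0) p3@(1,3) -> at (0,0): 1 [p2], cum=1
Step 2: p0@(1,5) p1@ESC p2@ESC p3@(0,3) -> at (0,0): 0 [-], cum=1
Step 3: p0@(0,5) p1@ESC p2@ESC p3@ESC -> at (0,0): 0 [-], cum=1
Step 4: p0@ESC p1@ESC p2@ESC p3@ESC -> at (0,0): 0 [-], cum=1
Total visits = 1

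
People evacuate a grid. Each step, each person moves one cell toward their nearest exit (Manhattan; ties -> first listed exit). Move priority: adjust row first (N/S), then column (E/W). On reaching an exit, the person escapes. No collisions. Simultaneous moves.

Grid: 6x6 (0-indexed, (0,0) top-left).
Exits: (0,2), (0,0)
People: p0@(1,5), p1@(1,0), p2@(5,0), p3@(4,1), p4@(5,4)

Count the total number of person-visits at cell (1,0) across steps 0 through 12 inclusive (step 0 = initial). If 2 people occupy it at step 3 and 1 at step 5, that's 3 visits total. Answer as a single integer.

Step 0: p0@(1,5) p1@(1,0) p2@(5,0) p3@(4,1) p4@(5,4) -> at (1,0): 1 [p1], cum=1
Step 1: p0@(0,5) p1@ESC p2@(4,0) p3@(3,1) p4@(4,4) -> at (1,0): 0 [-], cum=1
Step 2: p0@(0,4) p1@ESC p2@(3,0) p3@(2,1) p4@(3,4) -> at (1,0): 0 [-], cum=1
Step 3: p0@(0,3) p1@ESC p2@(2,0) p3@(1,1) p4@(2,4) -> at (1,0): 0 [-], cum=1
Step 4: p0@ESC p1@ESC p2@(1,0) p3@(0,1) p4@(1,4) -> at (1,0): 1 [p2], cum=2
Step 5: p0@ESC p1@ESC p2@ESC p3@ESC p4@(0,4) -> at (1,0): 0 [-], cum=2
Step 6: p0@ESC p1@ESC p2@ESC p3@ESC p4@(0,3) -> at (1,0): 0 [-], cum=2
Step 7: p0@ESC p1@ESC p2@ESC p3@ESC p4@ESC -> at (1,0): 0 [-], cum=2
Total visits = 2

Answer: 2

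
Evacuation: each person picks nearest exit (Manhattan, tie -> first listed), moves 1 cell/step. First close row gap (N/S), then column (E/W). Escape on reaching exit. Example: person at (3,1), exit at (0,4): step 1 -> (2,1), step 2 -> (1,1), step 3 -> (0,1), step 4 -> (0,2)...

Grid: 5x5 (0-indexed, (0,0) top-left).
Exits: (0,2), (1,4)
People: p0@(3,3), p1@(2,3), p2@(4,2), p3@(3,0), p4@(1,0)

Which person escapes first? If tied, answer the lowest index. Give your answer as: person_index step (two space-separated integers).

Step 1: p0:(3,3)->(2,3) | p1:(2,3)->(1,3) | p2:(4,2)->(3,2) | p3:(3,0)->(2,0) | p4:(1,0)->(0,0)
Step 2: p0:(2,3)->(1,3) | p1:(1,3)->(1,4)->EXIT | p2:(3,2)->(2,2) | p3:(2,0)->(1,0) | p4:(0,0)->(0,1)
Step 3: p0:(1,3)->(1,4)->EXIT | p1:escaped | p2:(2,2)->(1,2) | p3:(1,0)->(0,0) | p4:(0,1)->(0,2)->EXIT
Step 4: p0:escaped | p1:escaped | p2:(1,2)->(0,2)->EXIT | p3:(0,0)->(0,1) | p4:escaped
Step 5: p0:escaped | p1:escaped | p2:escaped | p3:(0,1)->(0,2)->EXIT | p4:escaped
Exit steps: [3, 2, 4, 5, 3]
First to escape: p1 at step 2

Answer: 1 2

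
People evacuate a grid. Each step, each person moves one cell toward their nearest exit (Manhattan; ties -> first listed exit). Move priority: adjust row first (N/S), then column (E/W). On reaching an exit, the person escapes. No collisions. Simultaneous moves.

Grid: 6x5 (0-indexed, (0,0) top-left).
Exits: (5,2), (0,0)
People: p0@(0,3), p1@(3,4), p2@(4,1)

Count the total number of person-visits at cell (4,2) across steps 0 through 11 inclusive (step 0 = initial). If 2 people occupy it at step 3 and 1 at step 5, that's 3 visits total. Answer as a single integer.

Answer: 0

Derivation:
Step 0: p0@(0,3) p1@(3,4) p2@(4,1) -> at (4,2): 0 [-], cum=0
Step 1: p0@(0,2) p1@(4,4) p2@(5,1) -> at (4,2): 0 [-], cum=0
Step 2: p0@(0,1) p1@(5,4) p2@ESC -> at (4,2): 0 [-], cum=0
Step 3: p0@ESC p1@(5,3) p2@ESC -> at (4,2): 0 [-], cum=0
Step 4: p0@ESC p1@ESC p2@ESC -> at (4,2): 0 [-], cum=0
Total visits = 0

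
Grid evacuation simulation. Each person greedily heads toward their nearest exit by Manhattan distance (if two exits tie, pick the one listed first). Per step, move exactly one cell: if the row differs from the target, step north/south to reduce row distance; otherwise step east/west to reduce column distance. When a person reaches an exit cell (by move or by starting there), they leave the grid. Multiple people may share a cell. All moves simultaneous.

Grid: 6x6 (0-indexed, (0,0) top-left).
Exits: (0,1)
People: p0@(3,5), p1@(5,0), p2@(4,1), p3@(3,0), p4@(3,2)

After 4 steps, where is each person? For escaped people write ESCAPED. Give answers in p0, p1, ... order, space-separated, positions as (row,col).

Step 1: p0:(3,5)->(2,5) | p1:(5,0)->(4,0) | p2:(4,1)->(3,1) | p3:(3,0)->(2,0) | p4:(3,2)->(2,2)
Step 2: p0:(2,5)->(1,5) | p1:(4,0)->(3,0) | p2:(3,1)->(2,1) | p3:(2,0)->(1,0) | p4:(2,2)->(1,2)
Step 3: p0:(1,5)->(0,5) | p1:(3,0)->(2,0) | p2:(2,1)->(1,1) | p3:(1,0)->(0,0) | p4:(1,2)->(0,2)
Step 4: p0:(0,5)->(0,4) | p1:(2,0)->(1,0) | p2:(1,1)->(0,1)->EXIT | p3:(0,0)->(0,1)->EXIT | p4:(0,2)->(0,1)->EXIT

(0,4) (1,0) ESCAPED ESCAPED ESCAPED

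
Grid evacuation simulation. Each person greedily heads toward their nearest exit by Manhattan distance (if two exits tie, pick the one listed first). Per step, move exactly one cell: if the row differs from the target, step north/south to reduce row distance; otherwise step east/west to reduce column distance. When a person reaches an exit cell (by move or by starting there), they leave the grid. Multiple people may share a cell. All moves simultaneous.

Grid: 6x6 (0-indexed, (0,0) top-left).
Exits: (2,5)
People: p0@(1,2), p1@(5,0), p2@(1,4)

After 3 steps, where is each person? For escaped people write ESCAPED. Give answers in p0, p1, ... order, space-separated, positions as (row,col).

Step 1: p0:(1,2)->(2,2) | p1:(5,0)->(4,0) | p2:(1,4)->(2,4)
Step 2: p0:(2,2)->(2,3) | p1:(4,0)->(3,0) | p2:(2,4)->(2,5)->EXIT
Step 3: p0:(2,3)->(2,4) | p1:(3,0)->(2,0) | p2:escaped

(2,4) (2,0) ESCAPED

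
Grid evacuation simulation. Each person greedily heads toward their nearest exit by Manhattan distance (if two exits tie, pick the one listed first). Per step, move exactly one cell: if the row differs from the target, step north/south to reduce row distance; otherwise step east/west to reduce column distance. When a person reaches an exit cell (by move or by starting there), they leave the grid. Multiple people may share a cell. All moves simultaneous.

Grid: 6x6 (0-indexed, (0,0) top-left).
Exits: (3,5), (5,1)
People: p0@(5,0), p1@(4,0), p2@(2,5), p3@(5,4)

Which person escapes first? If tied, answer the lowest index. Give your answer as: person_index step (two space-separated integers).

Step 1: p0:(5,0)->(5,1)->EXIT | p1:(4,0)->(5,0) | p2:(2,5)->(3,5)->EXIT | p3:(5,4)->(4,4)
Step 2: p0:escaped | p1:(5,0)->(5,1)->EXIT | p2:escaped | p3:(4,4)->(3,4)
Step 3: p0:escaped | p1:escaped | p2:escaped | p3:(3,4)->(3,5)->EXIT
Exit steps: [1, 2, 1, 3]
First to escape: p0 at step 1

Answer: 0 1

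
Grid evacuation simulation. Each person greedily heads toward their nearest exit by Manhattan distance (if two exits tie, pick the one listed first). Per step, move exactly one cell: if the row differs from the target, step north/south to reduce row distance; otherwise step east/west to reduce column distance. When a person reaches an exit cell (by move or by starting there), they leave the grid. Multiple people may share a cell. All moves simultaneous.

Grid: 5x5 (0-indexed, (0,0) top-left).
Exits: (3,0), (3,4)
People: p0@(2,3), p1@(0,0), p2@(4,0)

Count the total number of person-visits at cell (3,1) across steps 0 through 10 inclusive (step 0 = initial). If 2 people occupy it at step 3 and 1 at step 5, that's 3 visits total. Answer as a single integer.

Step 0: p0@(2,3) p1@(0,0) p2@(4,0) -> at (3,1): 0 [-], cum=0
Step 1: p0@(3,3) p1@(1,0) p2@ESC -> at (3,1): 0 [-], cum=0
Step 2: p0@ESC p1@(2,0) p2@ESC -> at (3,1): 0 [-], cum=0
Step 3: p0@ESC p1@ESC p2@ESC -> at (3,1): 0 [-], cum=0
Total visits = 0

Answer: 0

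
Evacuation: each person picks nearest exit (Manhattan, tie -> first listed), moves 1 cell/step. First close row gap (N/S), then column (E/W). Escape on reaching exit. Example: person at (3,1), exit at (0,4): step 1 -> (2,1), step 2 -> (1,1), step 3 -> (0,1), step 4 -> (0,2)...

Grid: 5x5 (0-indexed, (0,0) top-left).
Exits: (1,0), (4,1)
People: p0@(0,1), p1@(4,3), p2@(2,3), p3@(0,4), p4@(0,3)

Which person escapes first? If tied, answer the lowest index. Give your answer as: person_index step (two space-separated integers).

Step 1: p0:(0,1)->(1,1) | p1:(4,3)->(4,2) | p2:(2,3)->(1,3) | p3:(0,4)->(1,4) | p4:(0,3)->(1,3)
Step 2: p0:(1,1)->(1,0)->EXIT | p1:(4,2)->(4,1)->EXIT | p2:(1,3)->(1,2) | p3:(1,4)->(1,3) | p4:(1,3)->(1,2)
Step 3: p0:escaped | p1:escaped | p2:(1,2)->(1,1) | p3:(1,3)->(1,2) | p4:(1,2)->(1,1)
Step 4: p0:escaped | p1:escaped | p2:(1,1)->(1,0)->EXIT | p3:(1,2)->(1,1) | p4:(1,1)->(1,0)->EXIT
Step 5: p0:escaped | p1:escaped | p2:escaped | p3:(1,1)->(1,0)->EXIT | p4:escaped
Exit steps: [2, 2, 4, 5, 4]
First to escape: p0 at step 2

Answer: 0 2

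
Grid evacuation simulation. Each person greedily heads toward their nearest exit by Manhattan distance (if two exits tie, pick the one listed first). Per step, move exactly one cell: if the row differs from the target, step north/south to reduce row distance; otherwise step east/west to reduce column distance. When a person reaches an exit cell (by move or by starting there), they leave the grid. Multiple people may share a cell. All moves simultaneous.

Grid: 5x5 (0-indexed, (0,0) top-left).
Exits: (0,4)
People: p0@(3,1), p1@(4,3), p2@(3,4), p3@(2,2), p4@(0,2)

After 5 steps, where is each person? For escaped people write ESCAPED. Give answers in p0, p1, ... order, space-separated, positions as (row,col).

Step 1: p0:(3,1)->(2,1) | p1:(4,3)->(3,3) | p2:(3,4)->(2,4) | p3:(2,2)->(1,2) | p4:(0,2)->(0,3)
Step 2: p0:(2,1)->(1,1) | p1:(3,3)->(2,3) | p2:(2,4)->(1,4) | p3:(1,2)->(0,2) | p4:(0,3)->(0,4)->EXIT
Step 3: p0:(1,1)->(0,1) | p1:(2,3)->(1,3) | p2:(1,4)->(0,4)->EXIT | p3:(0,2)->(0,3) | p4:escaped
Step 4: p0:(0,1)->(0,2) | p1:(1,3)->(0,3) | p2:escaped | p3:(0,3)->(0,4)->EXIT | p4:escaped
Step 5: p0:(0,2)->(0,3) | p1:(0,3)->(0,4)->EXIT | p2:escaped | p3:escaped | p4:escaped

(0,3) ESCAPED ESCAPED ESCAPED ESCAPED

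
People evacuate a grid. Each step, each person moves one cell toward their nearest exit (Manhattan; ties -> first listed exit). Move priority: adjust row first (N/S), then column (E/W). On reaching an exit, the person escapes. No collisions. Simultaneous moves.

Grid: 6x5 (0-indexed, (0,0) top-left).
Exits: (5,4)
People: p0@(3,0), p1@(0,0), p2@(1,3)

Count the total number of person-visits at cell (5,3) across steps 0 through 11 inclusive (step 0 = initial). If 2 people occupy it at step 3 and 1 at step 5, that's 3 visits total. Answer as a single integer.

Answer: 3

Derivation:
Step 0: p0@(3,0) p1@(0,0) p2@(1,3) -> at (5,3): 0 [-], cum=0
Step 1: p0@(4,0) p1@(1,0) p2@(2,3) -> at (5,3): 0 [-], cum=0
Step 2: p0@(5,0) p1@(2,0) p2@(3,3) -> at (5,3): 0 [-], cum=0
Step 3: p0@(5,1) p1@(3,0) p2@(4,3) -> at (5,3): 0 [-], cum=0
Step 4: p0@(5,2) p1@(4,0) p2@(5,3) -> at (5,3): 1 [p2], cum=1
Step 5: p0@(5,3) p1@(5,0) p2@ESC -> at (5,3): 1 [p0], cum=2
Step 6: p0@ESC p1@(5,1) p2@ESC -> at (5,3): 0 [-], cum=2
Step 7: p0@ESC p1@(5,2) p2@ESC -> at (5,3): 0 [-], cum=2
Step 8: p0@ESC p1@(5,3) p2@ESC -> at (5,3): 1 [p1], cum=3
Step 9: p0@ESC p1@ESC p2@ESC -> at (5,3): 0 [-], cum=3
Total visits = 3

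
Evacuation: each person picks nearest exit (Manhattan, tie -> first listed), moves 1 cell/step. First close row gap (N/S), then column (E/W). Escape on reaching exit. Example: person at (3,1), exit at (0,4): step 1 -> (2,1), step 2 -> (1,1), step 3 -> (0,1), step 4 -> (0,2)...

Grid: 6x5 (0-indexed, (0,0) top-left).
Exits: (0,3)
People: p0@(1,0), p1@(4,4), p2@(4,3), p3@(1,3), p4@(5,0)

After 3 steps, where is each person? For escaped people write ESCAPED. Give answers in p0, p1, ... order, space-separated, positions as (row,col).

Step 1: p0:(1,0)->(0,0) | p1:(4,4)->(3,4) | p2:(4,3)->(3,3) | p3:(1,3)->(0,3)->EXIT | p4:(5,0)->(4,0)
Step 2: p0:(0,0)->(0,1) | p1:(3,4)->(2,4) | p2:(3,3)->(2,3) | p3:escaped | p4:(4,0)->(3,0)
Step 3: p0:(0,1)->(0,2) | p1:(2,4)->(1,4) | p2:(2,3)->(1,3) | p3:escaped | p4:(3,0)->(2,0)

(0,2) (1,4) (1,3) ESCAPED (2,0)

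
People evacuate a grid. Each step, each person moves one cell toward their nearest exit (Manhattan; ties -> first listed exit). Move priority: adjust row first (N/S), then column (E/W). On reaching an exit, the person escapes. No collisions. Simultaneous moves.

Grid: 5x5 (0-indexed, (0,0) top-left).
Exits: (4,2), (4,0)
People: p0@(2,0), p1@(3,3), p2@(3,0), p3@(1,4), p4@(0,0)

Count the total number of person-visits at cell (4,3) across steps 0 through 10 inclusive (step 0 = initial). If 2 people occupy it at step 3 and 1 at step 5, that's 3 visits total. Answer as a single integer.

Step 0: p0@(2,0) p1@(3,3) p2@(3,0) p3@(1,4) p4@(0,0) -> at (4,3): 0 [-], cum=0
Step 1: p0@(3,0) p1@(4,3) p2@ESC p3@(2,4) p4@(1,0) -> at (4,3): 1 [p1], cum=1
Step 2: p0@ESC p1@ESC p2@ESC p3@(3,4) p4@(2,0) -> at (4,3): 0 [-], cum=1
Step 3: p0@ESC p1@ESC p2@ESC p3@(4,4) p4@(3,0) -> at (4,3): 0 [-], cum=1
Step 4: p0@ESC p1@ESC p2@ESC p3@(4,3) p4@ESC -> at (4,3): 1 [p3], cum=2
Step 5: p0@ESC p1@ESC p2@ESC p3@ESC p4@ESC -> at (4,3): 0 [-], cum=2
Total visits = 2

Answer: 2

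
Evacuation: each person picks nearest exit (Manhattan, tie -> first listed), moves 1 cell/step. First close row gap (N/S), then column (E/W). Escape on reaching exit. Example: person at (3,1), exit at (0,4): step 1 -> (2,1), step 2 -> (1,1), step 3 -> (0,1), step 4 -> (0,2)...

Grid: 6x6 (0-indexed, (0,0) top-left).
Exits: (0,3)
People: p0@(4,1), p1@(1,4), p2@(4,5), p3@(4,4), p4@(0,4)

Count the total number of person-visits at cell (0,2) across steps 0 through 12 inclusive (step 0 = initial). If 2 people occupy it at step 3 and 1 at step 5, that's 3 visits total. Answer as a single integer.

Answer: 1

Derivation:
Step 0: p0@(4,1) p1@(1,4) p2@(4,5) p3@(4,4) p4@(0,4) -> at (0,2): 0 [-], cum=0
Step 1: p0@(3,1) p1@(0,4) p2@(3,5) p3@(3,4) p4@ESC -> at (0,2): 0 [-], cum=0
Step 2: p0@(2,1) p1@ESC p2@(2,5) p3@(2,4) p4@ESC -> at (0,2): 0 [-], cum=0
Step 3: p0@(1,1) p1@ESC p2@(1,5) p3@(1,4) p4@ESC -> at (0,2): 0 [-], cum=0
Step 4: p0@(0,1) p1@ESC p2@(0,5) p3@(0,4) p4@ESC -> at (0,2): 0 [-], cum=0
Step 5: p0@(0,2) p1@ESC p2@(0,4) p3@ESC p4@ESC -> at (0,2): 1 [p0], cum=1
Step 6: p0@ESC p1@ESC p2@ESC p3@ESC p4@ESC -> at (0,2): 0 [-], cum=1
Total visits = 1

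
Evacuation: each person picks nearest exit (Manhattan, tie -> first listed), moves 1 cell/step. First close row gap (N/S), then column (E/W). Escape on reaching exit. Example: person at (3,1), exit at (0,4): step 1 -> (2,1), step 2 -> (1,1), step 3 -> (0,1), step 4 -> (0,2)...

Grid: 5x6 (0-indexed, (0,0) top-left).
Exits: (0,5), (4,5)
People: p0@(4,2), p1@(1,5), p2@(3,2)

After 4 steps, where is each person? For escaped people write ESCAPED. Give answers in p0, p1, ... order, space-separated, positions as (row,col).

Step 1: p0:(4,2)->(4,3) | p1:(1,5)->(0,5)->EXIT | p2:(3,2)->(4,2)
Step 2: p0:(4,3)->(4,4) | p1:escaped | p2:(4,2)->(4,3)
Step 3: p0:(4,4)->(4,5)->EXIT | p1:escaped | p2:(4,3)->(4,4)
Step 4: p0:escaped | p1:escaped | p2:(4,4)->(4,5)->EXIT

ESCAPED ESCAPED ESCAPED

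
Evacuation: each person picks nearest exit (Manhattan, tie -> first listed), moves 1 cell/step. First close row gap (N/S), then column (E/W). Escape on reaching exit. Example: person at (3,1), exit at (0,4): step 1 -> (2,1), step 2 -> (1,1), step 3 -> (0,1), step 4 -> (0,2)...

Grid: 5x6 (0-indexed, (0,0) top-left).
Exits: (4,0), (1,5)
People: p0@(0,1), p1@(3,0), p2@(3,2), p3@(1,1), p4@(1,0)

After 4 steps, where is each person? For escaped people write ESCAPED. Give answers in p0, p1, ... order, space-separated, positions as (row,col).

Step 1: p0:(0,1)->(1,1) | p1:(3,0)->(4,0)->EXIT | p2:(3,2)->(4,2) | p3:(1,1)->(2,1) | p4:(1,0)->(2,0)
Step 2: p0:(1,1)->(2,1) | p1:escaped | p2:(4,2)->(4,1) | p3:(2,1)->(3,1) | p4:(2,0)->(3,0)
Step 3: p0:(2,1)->(3,1) | p1:escaped | p2:(4,1)->(4,0)->EXIT | p3:(3,1)->(4,1) | p4:(3,0)->(4,0)->EXIT
Step 4: p0:(3,1)->(4,1) | p1:escaped | p2:escaped | p3:(4,1)->(4,0)->EXIT | p4:escaped

(4,1) ESCAPED ESCAPED ESCAPED ESCAPED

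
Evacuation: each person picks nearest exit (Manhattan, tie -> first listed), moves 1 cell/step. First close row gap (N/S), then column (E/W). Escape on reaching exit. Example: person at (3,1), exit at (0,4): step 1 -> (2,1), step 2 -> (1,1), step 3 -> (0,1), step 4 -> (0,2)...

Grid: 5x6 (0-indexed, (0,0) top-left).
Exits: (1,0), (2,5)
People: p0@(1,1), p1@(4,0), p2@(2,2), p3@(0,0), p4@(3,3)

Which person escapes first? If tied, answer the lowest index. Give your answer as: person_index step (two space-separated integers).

Step 1: p0:(1,1)->(1,0)->EXIT | p1:(4,0)->(3,0) | p2:(2,2)->(1,2) | p3:(0,0)->(1,0)->EXIT | p4:(3,3)->(2,3)
Step 2: p0:escaped | p1:(3,0)->(2,0) | p2:(1,2)->(1,1) | p3:escaped | p4:(2,3)->(2,4)
Step 3: p0:escaped | p1:(2,0)->(1,0)->EXIT | p2:(1,1)->(1,0)->EXIT | p3:escaped | p4:(2,4)->(2,5)->EXIT
Exit steps: [1, 3, 3, 1, 3]
First to escape: p0 at step 1

Answer: 0 1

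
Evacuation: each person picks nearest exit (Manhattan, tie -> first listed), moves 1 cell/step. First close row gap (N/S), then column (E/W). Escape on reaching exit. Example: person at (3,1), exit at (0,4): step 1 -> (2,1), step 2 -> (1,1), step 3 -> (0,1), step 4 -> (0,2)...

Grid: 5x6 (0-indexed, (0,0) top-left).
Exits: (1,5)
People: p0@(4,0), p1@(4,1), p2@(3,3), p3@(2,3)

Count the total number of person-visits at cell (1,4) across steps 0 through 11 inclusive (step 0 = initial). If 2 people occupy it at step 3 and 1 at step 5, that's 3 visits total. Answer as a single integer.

Step 0: p0@(4,0) p1@(4,1) p2@(3,3) p3@(2,3) -> at (1,4): 0 [-], cum=0
Step 1: p0@(3,0) p1@(3,1) p2@(2,3) p3@(1,3) -> at (1,4): 0 [-], cum=0
Step 2: p0@(2,0) p1@(2,1) p2@(1,3) p3@(1,4) -> at (1,4): 1 [p3], cum=1
Step 3: p0@(1,0) p1@(1,1) p2@(1,4) p3@ESC -> at (1,4): 1 [p2], cum=2
Step 4: p0@(1,1) p1@(1,2) p2@ESC p3@ESC -> at (1,4): 0 [-], cum=2
Step 5: p0@(1,2) p1@(1,3) p2@ESC p3@ESC -> at (1,4): 0 [-], cum=2
Step 6: p0@(1,3) p1@(1,4) p2@ESC p3@ESC -> at (1,4): 1 [p1], cum=3
Step 7: p0@(1,4) p1@ESC p2@ESC p3@ESC -> at (1,4): 1 [p0], cum=4
Step 8: p0@ESC p1@ESC p2@ESC p3@ESC -> at (1,4): 0 [-], cum=4
Total visits = 4

Answer: 4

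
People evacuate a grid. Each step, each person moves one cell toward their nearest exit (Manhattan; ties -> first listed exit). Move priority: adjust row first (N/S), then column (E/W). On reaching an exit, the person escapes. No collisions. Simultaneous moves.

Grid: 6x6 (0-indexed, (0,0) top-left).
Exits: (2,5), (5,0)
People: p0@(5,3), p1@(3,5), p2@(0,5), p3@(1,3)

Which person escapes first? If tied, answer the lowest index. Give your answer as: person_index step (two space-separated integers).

Answer: 1 1

Derivation:
Step 1: p0:(5,3)->(5,2) | p1:(3,5)->(2,5)->EXIT | p2:(0,5)->(1,5) | p3:(1,3)->(2,3)
Step 2: p0:(5,2)->(5,1) | p1:escaped | p2:(1,5)->(2,5)->EXIT | p3:(2,3)->(2,4)
Step 3: p0:(5,1)->(5,0)->EXIT | p1:escaped | p2:escaped | p3:(2,4)->(2,5)->EXIT
Exit steps: [3, 1, 2, 3]
First to escape: p1 at step 1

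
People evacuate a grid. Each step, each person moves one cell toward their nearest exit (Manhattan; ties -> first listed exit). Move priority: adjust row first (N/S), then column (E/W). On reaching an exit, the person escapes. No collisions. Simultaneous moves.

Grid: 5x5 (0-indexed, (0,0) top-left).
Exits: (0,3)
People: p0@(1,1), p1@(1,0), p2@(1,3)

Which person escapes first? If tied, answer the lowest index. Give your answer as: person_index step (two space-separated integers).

Step 1: p0:(1,1)->(0,1) | p1:(1,0)->(0,0) | p2:(1,3)->(0,3)->EXIT
Step 2: p0:(0,1)->(0,2) | p1:(0,0)->(0,1) | p2:escaped
Step 3: p0:(0,2)->(0,3)->EXIT | p1:(0,1)->(0,2) | p2:escaped
Step 4: p0:escaped | p1:(0,2)->(0,3)->EXIT | p2:escaped
Exit steps: [3, 4, 1]
First to escape: p2 at step 1

Answer: 2 1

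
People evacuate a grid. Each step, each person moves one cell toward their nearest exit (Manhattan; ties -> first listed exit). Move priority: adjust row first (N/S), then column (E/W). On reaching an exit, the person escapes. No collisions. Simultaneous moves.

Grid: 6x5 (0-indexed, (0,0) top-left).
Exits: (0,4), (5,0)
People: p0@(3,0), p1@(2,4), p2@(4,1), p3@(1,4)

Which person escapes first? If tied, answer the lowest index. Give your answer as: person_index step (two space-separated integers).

Answer: 3 1

Derivation:
Step 1: p0:(3,0)->(4,0) | p1:(2,4)->(1,4) | p2:(4,1)->(5,1) | p3:(1,4)->(0,4)->EXIT
Step 2: p0:(4,0)->(5,0)->EXIT | p1:(1,4)->(0,4)->EXIT | p2:(5,1)->(5,0)->EXIT | p3:escaped
Exit steps: [2, 2, 2, 1]
First to escape: p3 at step 1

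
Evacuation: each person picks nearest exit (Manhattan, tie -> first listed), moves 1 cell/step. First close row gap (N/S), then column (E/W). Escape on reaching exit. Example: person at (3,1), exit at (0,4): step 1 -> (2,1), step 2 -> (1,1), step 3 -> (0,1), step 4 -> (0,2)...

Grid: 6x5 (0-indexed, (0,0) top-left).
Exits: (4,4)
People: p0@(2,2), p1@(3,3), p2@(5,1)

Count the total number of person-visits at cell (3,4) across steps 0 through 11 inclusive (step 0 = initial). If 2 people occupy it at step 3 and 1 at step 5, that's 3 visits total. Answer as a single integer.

Answer: 0

Derivation:
Step 0: p0@(2,2) p1@(3,3) p2@(5,1) -> at (3,4): 0 [-], cum=0
Step 1: p0@(3,2) p1@(4,3) p2@(4,1) -> at (3,4): 0 [-], cum=0
Step 2: p0@(4,2) p1@ESC p2@(4,2) -> at (3,4): 0 [-], cum=0
Step 3: p0@(4,3) p1@ESC p2@(4,3) -> at (3,4): 0 [-], cum=0
Step 4: p0@ESC p1@ESC p2@ESC -> at (3,4): 0 [-], cum=0
Total visits = 0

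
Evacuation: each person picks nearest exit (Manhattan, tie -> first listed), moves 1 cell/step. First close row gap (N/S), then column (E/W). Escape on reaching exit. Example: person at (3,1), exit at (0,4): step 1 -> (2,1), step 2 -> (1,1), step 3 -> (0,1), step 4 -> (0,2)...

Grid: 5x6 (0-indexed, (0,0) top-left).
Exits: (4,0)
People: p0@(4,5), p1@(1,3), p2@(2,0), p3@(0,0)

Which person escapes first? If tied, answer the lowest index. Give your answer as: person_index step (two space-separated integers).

Step 1: p0:(4,5)->(4,4) | p1:(1,3)->(2,3) | p2:(2,0)->(3,0) | p3:(0,0)->(1,0)
Step 2: p0:(4,4)->(4,3) | p1:(2,3)->(3,3) | p2:(3,0)->(4,0)->EXIT | p3:(1,0)->(2,0)
Step 3: p0:(4,3)->(4,2) | p1:(3,3)->(4,3) | p2:escaped | p3:(2,0)->(3,0)
Step 4: p0:(4,2)->(4,1) | p1:(4,3)->(4,2) | p2:escaped | p3:(3,0)->(4,0)->EXIT
Step 5: p0:(4,1)->(4,0)->EXIT | p1:(4,2)->(4,1) | p2:escaped | p3:escaped
Step 6: p0:escaped | p1:(4,1)->(4,0)->EXIT | p2:escaped | p3:escaped
Exit steps: [5, 6, 2, 4]
First to escape: p2 at step 2

Answer: 2 2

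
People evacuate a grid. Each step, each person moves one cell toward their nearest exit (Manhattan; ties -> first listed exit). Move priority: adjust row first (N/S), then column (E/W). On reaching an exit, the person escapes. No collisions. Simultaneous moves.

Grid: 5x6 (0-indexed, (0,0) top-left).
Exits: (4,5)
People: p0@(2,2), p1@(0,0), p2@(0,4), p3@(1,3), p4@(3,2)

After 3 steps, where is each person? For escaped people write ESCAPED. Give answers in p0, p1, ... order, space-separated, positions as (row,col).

Step 1: p0:(2,2)->(3,2) | p1:(0,0)->(1,0) | p2:(0,4)->(1,4) | p3:(1,3)->(2,3) | p4:(3,2)->(4,2)
Step 2: p0:(3,2)->(4,2) | p1:(1,0)->(2,0) | p2:(1,4)->(2,4) | p3:(2,3)->(3,3) | p4:(4,2)->(4,3)
Step 3: p0:(4,2)->(4,3) | p1:(2,0)->(3,0) | p2:(2,4)->(3,4) | p3:(3,3)->(4,3) | p4:(4,3)->(4,4)

(4,3) (3,0) (3,4) (4,3) (4,4)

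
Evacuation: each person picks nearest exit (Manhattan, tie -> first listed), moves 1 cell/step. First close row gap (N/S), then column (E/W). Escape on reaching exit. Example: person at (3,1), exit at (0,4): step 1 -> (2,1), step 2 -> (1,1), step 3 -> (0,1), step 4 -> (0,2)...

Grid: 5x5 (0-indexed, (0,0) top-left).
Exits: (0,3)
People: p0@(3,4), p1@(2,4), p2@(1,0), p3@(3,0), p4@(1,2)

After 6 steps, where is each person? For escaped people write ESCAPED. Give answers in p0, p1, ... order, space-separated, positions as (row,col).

Step 1: p0:(3,4)->(2,4) | p1:(2,4)->(1,4) | p2:(1,0)->(0,0) | p3:(3,0)->(2,0) | p4:(1,2)->(0,2)
Step 2: p0:(2,4)->(1,4) | p1:(1,4)->(0,4) | p2:(0,0)->(0,1) | p3:(2,0)->(1,0) | p4:(0,2)->(0,3)->EXIT
Step 3: p0:(1,4)->(0,4) | p1:(0,4)->(0,3)->EXIT | p2:(0,1)->(0,2) | p3:(1,0)->(0,0) | p4:escaped
Step 4: p0:(0,4)->(0,3)->EXIT | p1:escaped | p2:(0,2)->(0,3)->EXIT | p3:(0,0)->(0,1) | p4:escaped
Step 5: p0:escaped | p1:escaped | p2:escaped | p3:(0,1)->(0,2) | p4:escaped
Step 6: p0:escaped | p1:escaped | p2:escaped | p3:(0,2)->(0,3)->EXIT | p4:escaped

ESCAPED ESCAPED ESCAPED ESCAPED ESCAPED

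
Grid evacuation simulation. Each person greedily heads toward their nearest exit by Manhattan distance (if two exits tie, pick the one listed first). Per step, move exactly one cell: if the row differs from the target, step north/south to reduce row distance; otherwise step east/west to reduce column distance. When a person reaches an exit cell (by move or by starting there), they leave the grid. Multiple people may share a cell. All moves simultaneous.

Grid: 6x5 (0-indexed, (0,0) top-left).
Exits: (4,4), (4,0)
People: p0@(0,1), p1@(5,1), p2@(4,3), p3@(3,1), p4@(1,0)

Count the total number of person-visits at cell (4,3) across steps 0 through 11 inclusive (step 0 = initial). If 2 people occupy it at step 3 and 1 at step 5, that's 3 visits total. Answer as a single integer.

Step 0: p0@(0,1) p1@(5,1) p2@(4,3) p3@(3,1) p4@(1,0) -> at (4,3): 1 [p2], cum=1
Step 1: p0@(1,1) p1@(4,1) p2@ESC p3@(4,1) p4@(2,0) -> at (4,3): 0 [-], cum=1
Step 2: p0@(2,1) p1@ESC p2@ESC p3@ESC p4@(3,0) -> at (4,3): 0 [-], cum=1
Step 3: p0@(3,1) p1@ESC p2@ESC p3@ESC p4@ESC -> at (4,3): 0 [-], cum=1
Step 4: p0@(4,1) p1@ESC p2@ESC p3@ESC p4@ESC -> at (4,3): 0 [-], cum=1
Step 5: p0@ESC p1@ESC p2@ESC p3@ESC p4@ESC -> at (4,3): 0 [-], cum=1
Total visits = 1

Answer: 1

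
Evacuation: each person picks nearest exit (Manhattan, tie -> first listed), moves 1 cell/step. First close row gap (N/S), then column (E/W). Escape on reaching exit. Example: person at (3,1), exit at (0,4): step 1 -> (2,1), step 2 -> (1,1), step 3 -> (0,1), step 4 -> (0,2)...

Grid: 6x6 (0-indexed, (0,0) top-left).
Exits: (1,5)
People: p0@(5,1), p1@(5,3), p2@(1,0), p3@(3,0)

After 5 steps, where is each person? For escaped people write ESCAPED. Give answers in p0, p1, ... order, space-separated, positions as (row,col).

Step 1: p0:(5,1)->(4,1) | p1:(5,3)->(4,3) | p2:(1,0)->(1,1) | p3:(3,0)->(2,0)
Step 2: p0:(4,1)->(3,1) | p1:(4,3)->(3,3) | p2:(1,1)->(1,2) | p3:(2,0)->(1,0)
Step 3: p0:(3,1)->(2,1) | p1:(3,3)->(2,3) | p2:(1,2)->(1,3) | p3:(1,0)->(1,1)
Step 4: p0:(2,1)->(1,1) | p1:(2,3)->(1,3) | p2:(1,3)->(1,4) | p3:(1,1)->(1,2)
Step 5: p0:(1,1)->(1,2) | p1:(1,3)->(1,4) | p2:(1,4)->(1,5)->EXIT | p3:(1,2)->(1,3)

(1,2) (1,4) ESCAPED (1,3)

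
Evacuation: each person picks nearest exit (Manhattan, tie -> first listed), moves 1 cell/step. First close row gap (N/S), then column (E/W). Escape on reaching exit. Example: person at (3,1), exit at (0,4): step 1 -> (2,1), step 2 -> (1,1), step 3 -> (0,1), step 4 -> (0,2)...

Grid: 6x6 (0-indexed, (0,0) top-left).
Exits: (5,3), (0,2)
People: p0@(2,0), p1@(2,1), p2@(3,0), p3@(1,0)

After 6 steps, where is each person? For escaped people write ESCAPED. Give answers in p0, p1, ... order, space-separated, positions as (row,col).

Step 1: p0:(2,0)->(1,0) | p1:(2,1)->(1,1) | p2:(3,0)->(4,0) | p3:(1,0)->(0,0)
Step 2: p0:(1,0)->(0,0) | p1:(1,1)->(0,1) | p2:(4,0)->(5,0) | p3:(0,0)->(0,1)
Step 3: p0:(0,0)->(0,1) | p1:(0,1)->(0,2)->EXIT | p2:(5,0)->(5,1) | p3:(0,1)->(0,2)->EXIT
Step 4: p0:(0,1)->(0,2)->EXIT | p1:escaped | p2:(5,1)->(5,2) | p3:escaped
Step 5: p0:escaped | p1:escaped | p2:(5,2)->(5,3)->EXIT | p3:escaped

ESCAPED ESCAPED ESCAPED ESCAPED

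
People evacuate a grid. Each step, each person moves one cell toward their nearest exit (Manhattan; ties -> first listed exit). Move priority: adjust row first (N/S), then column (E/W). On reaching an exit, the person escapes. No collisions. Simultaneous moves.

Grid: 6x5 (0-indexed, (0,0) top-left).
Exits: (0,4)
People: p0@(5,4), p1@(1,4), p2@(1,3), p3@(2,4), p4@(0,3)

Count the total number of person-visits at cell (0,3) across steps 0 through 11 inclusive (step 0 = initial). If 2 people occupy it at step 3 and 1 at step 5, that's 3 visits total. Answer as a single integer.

Answer: 2

Derivation:
Step 0: p0@(5,4) p1@(1,4) p2@(1,3) p3@(2,4) p4@(0,3) -> at (0,3): 1 [p4], cum=1
Step 1: p0@(4,4) p1@ESC p2@(0,3) p3@(1,4) p4@ESC -> at (0,3): 1 [p2], cum=2
Step 2: p0@(3,4) p1@ESC p2@ESC p3@ESC p4@ESC -> at (0,3): 0 [-], cum=2
Step 3: p0@(2,4) p1@ESC p2@ESC p3@ESC p4@ESC -> at (0,3): 0 [-], cum=2
Step 4: p0@(1,4) p1@ESC p2@ESC p3@ESC p4@ESC -> at (0,3): 0 [-], cum=2
Step 5: p0@ESC p1@ESC p2@ESC p3@ESC p4@ESC -> at (0,3): 0 [-], cum=2
Total visits = 2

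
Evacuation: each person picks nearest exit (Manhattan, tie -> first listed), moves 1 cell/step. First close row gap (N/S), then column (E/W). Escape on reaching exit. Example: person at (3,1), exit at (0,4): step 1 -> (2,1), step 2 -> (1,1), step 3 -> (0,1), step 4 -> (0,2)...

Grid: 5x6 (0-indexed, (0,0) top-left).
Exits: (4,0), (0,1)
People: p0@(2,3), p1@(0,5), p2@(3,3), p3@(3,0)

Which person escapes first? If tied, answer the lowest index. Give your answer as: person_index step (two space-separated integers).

Answer: 3 1

Derivation:
Step 1: p0:(2,3)->(1,3) | p1:(0,5)->(0,4) | p2:(3,3)->(4,3) | p3:(3,0)->(4,0)->EXIT
Step 2: p0:(1,3)->(0,3) | p1:(0,4)->(0,3) | p2:(4,3)->(4,2) | p3:escaped
Step 3: p0:(0,3)->(0,2) | p1:(0,3)->(0,2) | p2:(4,2)->(4,1) | p3:escaped
Step 4: p0:(0,2)->(0,1)->EXIT | p1:(0,2)->(0,1)->EXIT | p2:(4,1)->(4,0)->EXIT | p3:escaped
Exit steps: [4, 4, 4, 1]
First to escape: p3 at step 1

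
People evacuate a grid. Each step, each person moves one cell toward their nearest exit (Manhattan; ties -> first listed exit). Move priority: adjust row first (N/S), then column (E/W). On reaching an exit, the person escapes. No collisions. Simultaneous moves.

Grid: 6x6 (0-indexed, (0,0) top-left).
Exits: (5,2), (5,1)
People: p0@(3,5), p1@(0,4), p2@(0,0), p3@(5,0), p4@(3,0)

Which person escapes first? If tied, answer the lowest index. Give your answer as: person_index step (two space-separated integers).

Answer: 3 1

Derivation:
Step 1: p0:(3,5)->(4,5) | p1:(0,4)->(1,4) | p2:(0,0)->(1,0) | p3:(5,0)->(5,1)->EXIT | p4:(3,0)->(4,0)
Step 2: p0:(4,5)->(5,5) | p1:(1,4)->(2,4) | p2:(1,0)->(2,0) | p3:escaped | p4:(4,0)->(5,0)
Step 3: p0:(5,5)->(5,4) | p1:(2,4)->(3,4) | p2:(2,0)->(3,0) | p3:escaped | p4:(5,0)->(5,1)->EXIT
Step 4: p0:(5,4)->(5,3) | p1:(3,4)->(4,4) | p2:(3,0)->(4,0) | p3:escaped | p4:escaped
Step 5: p0:(5,3)->(5,2)->EXIT | p1:(4,4)->(5,4) | p2:(4,0)->(5,0) | p3:escaped | p4:escaped
Step 6: p0:escaped | p1:(5,4)->(5,3) | p2:(5,0)->(5,1)->EXIT | p3:escaped | p4:escaped
Step 7: p0:escaped | p1:(5,3)->(5,2)->EXIT | p2:escaped | p3:escaped | p4:escaped
Exit steps: [5, 7, 6, 1, 3]
First to escape: p3 at step 1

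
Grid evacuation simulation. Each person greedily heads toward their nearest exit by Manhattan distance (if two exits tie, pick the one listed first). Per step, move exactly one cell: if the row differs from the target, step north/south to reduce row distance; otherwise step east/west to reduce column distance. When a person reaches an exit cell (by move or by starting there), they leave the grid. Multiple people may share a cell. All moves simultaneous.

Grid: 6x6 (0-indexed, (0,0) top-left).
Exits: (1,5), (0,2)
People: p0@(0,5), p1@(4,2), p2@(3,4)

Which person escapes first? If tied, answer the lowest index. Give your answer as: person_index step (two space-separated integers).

Answer: 0 1

Derivation:
Step 1: p0:(0,5)->(1,5)->EXIT | p1:(4,2)->(3,2) | p2:(3,4)->(2,4)
Step 2: p0:escaped | p1:(3,2)->(2,2) | p2:(2,4)->(1,4)
Step 3: p0:escaped | p1:(2,2)->(1,2) | p2:(1,4)->(1,5)->EXIT
Step 4: p0:escaped | p1:(1,2)->(0,2)->EXIT | p2:escaped
Exit steps: [1, 4, 3]
First to escape: p0 at step 1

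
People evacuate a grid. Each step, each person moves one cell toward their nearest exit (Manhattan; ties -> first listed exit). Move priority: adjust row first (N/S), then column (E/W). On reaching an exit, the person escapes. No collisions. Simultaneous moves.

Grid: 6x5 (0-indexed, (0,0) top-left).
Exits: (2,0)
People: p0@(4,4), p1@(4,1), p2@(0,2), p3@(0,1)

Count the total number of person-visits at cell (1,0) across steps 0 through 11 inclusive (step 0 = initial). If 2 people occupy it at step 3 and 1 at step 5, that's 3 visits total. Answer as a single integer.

Step 0: p0@(4,4) p1@(4,1) p2@(0,2) p3@(0,1) -> at (1,0): 0 [-], cum=0
Step 1: p0@(3,4) p1@(3,1) p2@(1,2) p3@(1,1) -> at (1,0): 0 [-], cum=0
Step 2: p0@(2,4) p1@(2,1) p2@(2,2) p3@(2,1) -> at (1,0): 0 [-], cum=0
Step 3: p0@(2,3) p1@ESC p2@(2,1) p3@ESC -> at (1,0): 0 [-], cum=0
Step 4: p0@(2,2) p1@ESC p2@ESC p3@ESC -> at (1,0): 0 [-], cum=0
Step 5: p0@(2,1) p1@ESC p2@ESC p3@ESC -> at (1,0): 0 [-], cum=0
Step 6: p0@ESC p1@ESC p2@ESC p3@ESC -> at (1,0): 0 [-], cum=0
Total visits = 0

Answer: 0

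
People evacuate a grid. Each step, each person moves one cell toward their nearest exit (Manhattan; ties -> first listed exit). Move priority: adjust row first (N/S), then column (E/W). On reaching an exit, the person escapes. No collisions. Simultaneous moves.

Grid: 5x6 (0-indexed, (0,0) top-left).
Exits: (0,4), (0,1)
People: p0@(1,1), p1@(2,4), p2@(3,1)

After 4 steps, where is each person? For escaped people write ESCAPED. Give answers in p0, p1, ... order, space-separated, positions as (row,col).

Step 1: p0:(1,1)->(0,1)->EXIT | p1:(2,4)->(1,4) | p2:(3,1)->(2,1)
Step 2: p0:escaped | p1:(1,4)->(0,4)->EXIT | p2:(2,1)->(1,1)
Step 3: p0:escaped | p1:escaped | p2:(1,1)->(0,1)->EXIT

ESCAPED ESCAPED ESCAPED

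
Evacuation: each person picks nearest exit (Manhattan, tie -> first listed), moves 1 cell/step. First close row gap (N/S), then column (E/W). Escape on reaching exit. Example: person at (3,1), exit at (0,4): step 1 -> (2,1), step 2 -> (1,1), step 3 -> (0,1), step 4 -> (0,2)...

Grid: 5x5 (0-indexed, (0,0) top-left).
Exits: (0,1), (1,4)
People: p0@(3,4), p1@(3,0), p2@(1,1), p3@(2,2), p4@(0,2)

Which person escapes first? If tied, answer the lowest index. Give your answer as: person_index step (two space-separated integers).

Answer: 2 1

Derivation:
Step 1: p0:(3,4)->(2,4) | p1:(3,0)->(2,0) | p2:(1,1)->(0,1)->EXIT | p3:(2,2)->(1,2) | p4:(0,2)->(0,1)->EXIT
Step 2: p0:(2,4)->(1,4)->EXIT | p1:(2,0)->(1,0) | p2:escaped | p3:(1,2)->(0,2) | p4:escaped
Step 3: p0:escaped | p1:(1,0)->(0,0) | p2:escaped | p3:(0,2)->(0,1)->EXIT | p4:escaped
Step 4: p0:escaped | p1:(0,0)->(0,1)->EXIT | p2:escaped | p3:escaped | p4:escaped
Exit steps: [2, 4, 1, 3, 1]
First to escape: p2 at step 1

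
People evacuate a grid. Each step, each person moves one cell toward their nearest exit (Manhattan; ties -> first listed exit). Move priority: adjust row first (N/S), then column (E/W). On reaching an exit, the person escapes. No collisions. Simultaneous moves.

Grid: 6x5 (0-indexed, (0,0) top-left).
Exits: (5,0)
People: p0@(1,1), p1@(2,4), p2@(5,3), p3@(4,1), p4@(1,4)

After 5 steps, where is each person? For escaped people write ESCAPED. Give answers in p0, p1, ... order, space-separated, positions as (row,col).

Step 1: p0:(1,1)->(2,1) | p1:(2,4)->(3,4) | p2:(5,3)->(5,2) | p3:(4,1)->(5,1) | p4:(1,4)->(2,4)
Step 2: p0:(2,1)->(3,1) | p1:(3,4)->(4,4) | p2:(5,2)->(5,1) | p3:(5,1)->(5,0)->EXIT | p4:(2,4)->(3,4)
Step 3: p0:(3,1)->(4,1) | p1:(4,4)->(5,4) | p2:(5,1)->(5,0)->EXIT | p3:escaped | p4:(3,4)->(4,4)
Step 4: p0:(4,1)->(5,1) | p1:(5,4)->(5,3) | p2:escaped | p3:escaped | p4:(4,4)->(5,4)
Step 5: p0:(5,1)->(5,0)->EXIT | p1:(5,3)->(5,2) | p2:escaped | p3:escaped | p4:(5,4)->(5,3)

ESCAPED (5,2) ESCAPED ESCAPED (5,3)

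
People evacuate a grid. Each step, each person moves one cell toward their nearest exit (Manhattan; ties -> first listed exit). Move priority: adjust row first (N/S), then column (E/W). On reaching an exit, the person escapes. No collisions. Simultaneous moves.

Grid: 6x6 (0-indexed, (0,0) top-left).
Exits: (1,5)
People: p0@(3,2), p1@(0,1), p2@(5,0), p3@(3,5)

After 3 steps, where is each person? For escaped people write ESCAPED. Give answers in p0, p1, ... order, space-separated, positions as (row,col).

Step 1: p0:(3,2)->(2,2) | p1:(0,1)->(1,1) | p2:(5,0)->(4,0) | p3:(3,5)->(2,5)
Step 2: p0:(2,2)->(1,2) | p1:(1,1)->(1,2) | p2:(4,0)->(3,0) | p3:(2,5)->(1,5)->EXIT
Step 3: p0:(1,2)->(1,3) | p1:(1,2)->(1,3) | p2:(3,0)->(2,0) | p3:escaped

(1,3) (1,3) (2,0) ESCAPED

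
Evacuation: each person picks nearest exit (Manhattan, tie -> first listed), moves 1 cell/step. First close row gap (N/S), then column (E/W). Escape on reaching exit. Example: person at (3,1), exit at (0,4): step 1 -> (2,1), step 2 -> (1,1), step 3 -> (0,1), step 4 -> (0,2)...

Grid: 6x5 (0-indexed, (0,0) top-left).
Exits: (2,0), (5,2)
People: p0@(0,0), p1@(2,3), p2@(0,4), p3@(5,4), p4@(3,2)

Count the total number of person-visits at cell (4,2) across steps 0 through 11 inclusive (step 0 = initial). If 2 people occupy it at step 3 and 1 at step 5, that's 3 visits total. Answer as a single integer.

Step 0: p0@(0,0) p1@(2,3) p2@(0,4) p3@(5,4) p4@(3,2) -> at (4,2): 0 [-], cum=0
Step 1: p0@(1,0) p1@(2,2) p2@(1,4) p3@(5,3) p4@(4,2) -> at (4,2): 1 [p4], cum=1
Step 2: p0@ESC p1@(2,1) p2@(2,4) p3@ESC p4@ESC -> at (4,2): 0 [-], cum=1
Step 3: p0@ESC p1@ESC p2@(2,3) p3@ESC p4@ESC -> at (4,2): 0 [-], cum=1
Step 4: p0@ESC p1@ESC p2@(2,2) p3@ESC p4@ESC -> at (4,2): 0 [-], cum=1
Step 5: p0@ESC p1@ESC p2@(2,1) p3@ESC p4@ESC -> at (4,2): 0 [-], cum=1
Step 6: p0@ESC p1@ESC p2@ESC p3@ESC p4@ESC -> at (4,2): 0 [-], cum=1
Total visits = 1

Answer: 1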